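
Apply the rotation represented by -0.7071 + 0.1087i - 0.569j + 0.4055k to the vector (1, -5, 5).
(2.239, -5.473, 4.004)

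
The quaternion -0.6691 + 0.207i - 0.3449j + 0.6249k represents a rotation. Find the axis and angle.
axis = (0.2785, -0.4641, 0.8409), θ = 264°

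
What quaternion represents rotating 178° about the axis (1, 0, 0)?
0.0175 + 0.9998i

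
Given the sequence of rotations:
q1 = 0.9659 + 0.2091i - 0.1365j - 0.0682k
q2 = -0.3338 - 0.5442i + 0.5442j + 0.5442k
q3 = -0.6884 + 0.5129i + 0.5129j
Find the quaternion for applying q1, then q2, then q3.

q2 · q1 = -0.0972 - 0.5583i + 0.6479j + 0.5089k
q3 · q2 · q1 = 0.021 + 0.5955i - 0.7569j + 0.2683k
0.021 + 0.5955i - 0.7569j + 0.2683k


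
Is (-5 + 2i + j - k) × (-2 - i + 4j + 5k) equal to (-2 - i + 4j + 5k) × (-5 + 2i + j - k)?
No: pq = 13 + 10i - 31j - 14k ≠ 13 - 8i - 13j - 32k = qp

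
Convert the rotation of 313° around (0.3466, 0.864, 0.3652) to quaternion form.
-0.9171 + 0.1382i + 0.3445j + 0.1456k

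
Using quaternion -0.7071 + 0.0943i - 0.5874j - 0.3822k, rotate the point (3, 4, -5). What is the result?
(-6.345, 1.138, -2.906)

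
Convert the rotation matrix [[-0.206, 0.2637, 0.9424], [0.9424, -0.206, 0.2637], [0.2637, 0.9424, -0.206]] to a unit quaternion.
0.309 + 0.5491i + 0.5491j + 0.5491k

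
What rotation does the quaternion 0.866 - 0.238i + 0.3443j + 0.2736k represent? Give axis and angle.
axis = (-0.476, 0.6885, 0.5472), θ = π/3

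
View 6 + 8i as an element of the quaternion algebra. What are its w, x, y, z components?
6 + 8i + 0j + 0k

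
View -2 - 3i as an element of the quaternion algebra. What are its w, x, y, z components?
-2 - 3i + 0j + 0k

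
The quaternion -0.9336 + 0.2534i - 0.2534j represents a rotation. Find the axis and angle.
axis = (√2/2, -√2/2, 0), θ = 318°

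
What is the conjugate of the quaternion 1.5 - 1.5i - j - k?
1.5 + 1.5i + j + k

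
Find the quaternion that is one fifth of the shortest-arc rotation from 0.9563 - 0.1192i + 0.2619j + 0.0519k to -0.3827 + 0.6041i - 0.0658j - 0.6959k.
0.914 - 0.248i + 0.2409j + 0.2123k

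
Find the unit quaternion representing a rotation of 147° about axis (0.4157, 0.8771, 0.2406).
0.284 + 0.3986i + 0.841j + 0.2307k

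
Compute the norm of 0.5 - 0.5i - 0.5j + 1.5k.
√3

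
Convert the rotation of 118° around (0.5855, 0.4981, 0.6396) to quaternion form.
0.515 + 0.5019i + 0.427j + 0.5482k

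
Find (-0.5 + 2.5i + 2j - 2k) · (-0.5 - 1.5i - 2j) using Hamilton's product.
8 - 4.5i + 3j - k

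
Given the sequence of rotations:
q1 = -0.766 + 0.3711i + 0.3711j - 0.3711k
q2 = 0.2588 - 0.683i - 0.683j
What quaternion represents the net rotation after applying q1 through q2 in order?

q2 · q1 = 0.3087 + 0.8727i + 0.3658j - 0.096k
0.3087 + 0.8727i + 0.3658j - 0.096k


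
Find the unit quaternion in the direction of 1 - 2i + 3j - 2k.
0.2357 - 0.4714i + 0.7071j - 0.4714k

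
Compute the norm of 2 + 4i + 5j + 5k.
√70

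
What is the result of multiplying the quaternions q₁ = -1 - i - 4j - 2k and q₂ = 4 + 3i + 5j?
19 + 3i - 27j - k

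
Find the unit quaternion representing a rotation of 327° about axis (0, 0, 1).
-0.9588 + 0.284k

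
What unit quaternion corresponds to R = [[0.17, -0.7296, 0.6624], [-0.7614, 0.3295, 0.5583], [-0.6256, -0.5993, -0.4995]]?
0.5 - 0.5788i + 0.644j - 0.0159k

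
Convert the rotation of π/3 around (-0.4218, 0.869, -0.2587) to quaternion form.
0.866 - 0.2109i + 0.4345j - 0.1293k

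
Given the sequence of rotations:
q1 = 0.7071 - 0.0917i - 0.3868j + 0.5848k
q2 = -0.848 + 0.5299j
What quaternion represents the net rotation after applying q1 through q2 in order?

q2 · q1 = -0.3947 + 0.3876i + 0.7027j - 0.4473k
-0.3947 + 0.3876i + 0.7027j - 0.4473k


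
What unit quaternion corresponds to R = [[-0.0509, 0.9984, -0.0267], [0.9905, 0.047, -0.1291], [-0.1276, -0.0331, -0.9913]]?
0.0349 + 0.688i + 0.7227j - 0.0561k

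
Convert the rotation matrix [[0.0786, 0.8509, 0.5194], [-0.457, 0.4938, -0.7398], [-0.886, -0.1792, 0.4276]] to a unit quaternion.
0.7071 + 0.1982i + 0.4969j - 0.4624k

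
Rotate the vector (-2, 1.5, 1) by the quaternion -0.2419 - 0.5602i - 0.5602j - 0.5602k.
(1.944, -1.824, 0.379)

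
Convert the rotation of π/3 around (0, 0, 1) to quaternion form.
0.866 + 0.5k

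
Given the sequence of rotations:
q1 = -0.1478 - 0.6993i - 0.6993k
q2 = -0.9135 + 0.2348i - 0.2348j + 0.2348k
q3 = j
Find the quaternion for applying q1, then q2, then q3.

q2 · q1 = 0.4634 + 0.7683i + 0.0347j + 0.4399k
q3 · q2 · q1 = -0.0347 + 0.4399i + 0.4634j - 0.7683k
-0.0347 + 0.4399i + 0.4634j - 0.7683k


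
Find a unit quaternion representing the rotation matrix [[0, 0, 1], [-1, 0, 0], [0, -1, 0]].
-0.5 + 0.5i - 0.5j + 0.5k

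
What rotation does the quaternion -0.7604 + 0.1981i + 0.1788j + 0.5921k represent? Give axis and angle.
axis = (0.305, 0.2753, 0.9117), θ = 279°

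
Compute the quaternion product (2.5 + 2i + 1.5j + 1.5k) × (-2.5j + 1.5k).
1.5 + 6i - 9.25j - 1.25k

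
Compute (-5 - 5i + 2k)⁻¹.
-0.0926 + 0.0926i - 0.037k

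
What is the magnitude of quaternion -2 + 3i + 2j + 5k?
√42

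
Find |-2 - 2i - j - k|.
√10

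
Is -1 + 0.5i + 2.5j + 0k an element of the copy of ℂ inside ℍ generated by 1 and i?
No. The quaternion -1 + 0.5i + 2.5j has j-coefficient y = 2.5 and k-coefficient z = 0, not both zero, so it does not lie in the complex subalgebra spanned by 1 and i.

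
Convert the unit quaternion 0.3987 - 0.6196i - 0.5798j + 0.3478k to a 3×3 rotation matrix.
[[0.0857, 0.4412, -0.8933], [0.9958, -0.0097, 0.0908], [0.0313, -0.8974, -0.4401]]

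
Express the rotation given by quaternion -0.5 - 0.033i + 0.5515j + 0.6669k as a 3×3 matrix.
[[-0.4978, 0.6305, -0.5955], [-0.7033, 0.1083, 0.7026], [0.5075, 0.7686, 0.3895]]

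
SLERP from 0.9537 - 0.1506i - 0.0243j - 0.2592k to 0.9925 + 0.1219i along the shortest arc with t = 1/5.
0.9729 - 0.0966i - 0.0196j - 0.2092k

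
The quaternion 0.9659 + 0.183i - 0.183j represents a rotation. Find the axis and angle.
axis = (√2/2, -√2/2, 0), θ = π/6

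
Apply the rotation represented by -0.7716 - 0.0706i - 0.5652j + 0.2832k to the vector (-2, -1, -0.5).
(-1.334, 0.099, 1.86)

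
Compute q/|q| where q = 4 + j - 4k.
0.6963 + 0.1741j - 0.6963k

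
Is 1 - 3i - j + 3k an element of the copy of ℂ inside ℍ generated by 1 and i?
No. The quaternion 1 - 3i - j + 3k has j-coefficient y = -1 and k-coefficient z = 3, not both zero, so it does not lie in the complex subalgebra spanned by 1 and i.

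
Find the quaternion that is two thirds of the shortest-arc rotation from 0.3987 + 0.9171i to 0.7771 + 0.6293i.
0.6669 + 0.7451i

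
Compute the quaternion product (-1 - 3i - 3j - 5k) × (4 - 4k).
-24 - 24j - 16k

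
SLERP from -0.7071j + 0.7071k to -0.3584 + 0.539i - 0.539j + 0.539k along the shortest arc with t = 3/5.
-0.227 + 0.3414i - 0.645j + 0.645k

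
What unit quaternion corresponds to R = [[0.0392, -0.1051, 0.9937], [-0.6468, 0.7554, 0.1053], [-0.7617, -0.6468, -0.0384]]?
0.6626 - 0.2838i + 0.6623j - 0.2044k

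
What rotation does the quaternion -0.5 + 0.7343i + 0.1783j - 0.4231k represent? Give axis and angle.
axis = (0.8479, 0.2059, -0.4886), θ = 4π/3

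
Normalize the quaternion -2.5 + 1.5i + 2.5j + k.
-0.6299 + 0.378i + 0.6299j + 0.252k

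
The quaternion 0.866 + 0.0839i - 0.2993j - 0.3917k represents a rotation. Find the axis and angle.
axis = (0.1678, -0.5985, -0.7833), θ = π/3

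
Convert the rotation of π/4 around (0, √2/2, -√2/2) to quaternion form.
0.9239 + 0.2706j - 0.2706k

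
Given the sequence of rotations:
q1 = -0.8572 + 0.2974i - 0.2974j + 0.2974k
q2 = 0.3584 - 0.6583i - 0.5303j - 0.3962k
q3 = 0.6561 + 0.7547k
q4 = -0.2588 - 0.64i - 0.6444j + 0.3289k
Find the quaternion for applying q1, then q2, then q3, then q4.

q2 · q1 = -0.1513 + 0.3953i + 0.4259j + 0.7997k
q3 · q2 · q1 = -0.7028 - 0.0621i + 0.5778j + 0.4105k
q4 · q3 · q2 · q1 = 0.3795 + 0.0113i + 0.5456j - 0.7472k
0.3795 + 0.0113i + 0.5456j - 0.7472k


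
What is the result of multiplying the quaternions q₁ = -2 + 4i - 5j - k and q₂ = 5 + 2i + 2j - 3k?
-11 + 33i - 19j + 19k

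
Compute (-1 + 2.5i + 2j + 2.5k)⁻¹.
-0.0571 - 0.1429i - 0.1143j - 0.1429k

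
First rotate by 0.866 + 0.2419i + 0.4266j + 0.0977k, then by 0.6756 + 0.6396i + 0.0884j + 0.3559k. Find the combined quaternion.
0.3579 + 0.5741i + 0.3884j + 0.6257k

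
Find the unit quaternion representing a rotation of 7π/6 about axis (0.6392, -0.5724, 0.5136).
-0.2588 + 0.6174i - 0.5529j + 0.4961k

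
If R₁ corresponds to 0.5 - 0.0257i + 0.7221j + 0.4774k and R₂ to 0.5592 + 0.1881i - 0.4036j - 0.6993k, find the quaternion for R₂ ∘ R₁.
0.9097 + 0.392i + 0.1302j + 0.0428k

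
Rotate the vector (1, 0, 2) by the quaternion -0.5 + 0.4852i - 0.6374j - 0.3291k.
(0.607, 1.52, -1.524)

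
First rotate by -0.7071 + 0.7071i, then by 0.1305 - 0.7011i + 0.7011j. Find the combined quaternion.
0.4035 + 0.588i - 0.4957j - 0.4957k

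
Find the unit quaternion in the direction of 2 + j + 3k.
0.5345 + 0.2673j + 0.8018k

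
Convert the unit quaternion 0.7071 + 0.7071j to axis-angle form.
axis = (0, 1, 0), θ = π/2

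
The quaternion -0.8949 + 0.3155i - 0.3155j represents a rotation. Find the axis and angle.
axis = (√2/2, -√2/2, 0), θ = 307°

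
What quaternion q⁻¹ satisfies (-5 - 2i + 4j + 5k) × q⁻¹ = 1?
-0.0714 + 0.0286i - 0.0571j - 0.0714k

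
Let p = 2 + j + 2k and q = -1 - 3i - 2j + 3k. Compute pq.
-6 + i - 11j + 7k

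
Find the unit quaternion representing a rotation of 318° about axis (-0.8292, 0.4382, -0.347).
-0.9336 - 0.2972i + 0.157j - 0.1244k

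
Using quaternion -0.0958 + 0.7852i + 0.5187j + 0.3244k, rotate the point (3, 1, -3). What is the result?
(0.401, 0.353, 4.326)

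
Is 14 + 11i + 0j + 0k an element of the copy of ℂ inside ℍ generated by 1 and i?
Yes. The quaternion 14 + 11i has j- and k-coefficients y = z = 0, so it lies in the complex subalgebra spanned by 1 and i.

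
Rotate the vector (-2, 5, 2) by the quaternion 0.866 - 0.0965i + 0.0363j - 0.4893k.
(3.48, 4.485, 0.881)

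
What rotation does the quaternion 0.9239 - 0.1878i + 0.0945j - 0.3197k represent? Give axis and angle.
axis = (-0.4908, 0.247, -0.8355), θ = π/4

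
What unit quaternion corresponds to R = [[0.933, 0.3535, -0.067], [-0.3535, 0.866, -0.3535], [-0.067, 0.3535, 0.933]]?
0.9659 + 0.183i - 0.183k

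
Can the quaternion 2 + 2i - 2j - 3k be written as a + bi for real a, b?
No. The quaternion 2 + 2i - 2j - 3k has j-coefficient y = -2 and k-coefficient z = -3, not both zero, so it does not lie in the complex subalgebra spanned by 1 and i.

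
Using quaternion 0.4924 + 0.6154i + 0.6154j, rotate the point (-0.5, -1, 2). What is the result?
(0.333, -1.833, -1.333)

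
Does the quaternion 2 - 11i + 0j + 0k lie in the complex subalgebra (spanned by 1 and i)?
Yes. The quaternion 2 - 11i has j- and k-coefficients y = z = 0, so it lies in the complex subalgebra spanned by 1 and i.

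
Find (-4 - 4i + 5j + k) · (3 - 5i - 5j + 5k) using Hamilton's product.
-12 + 38i + 50j + 28k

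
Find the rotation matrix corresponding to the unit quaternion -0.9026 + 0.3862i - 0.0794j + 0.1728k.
[[0.9277, 0.2506, 0.2768], [-0.3733, 0.642, 0.6697], [-0.0099, -0.7246, 0.6891]]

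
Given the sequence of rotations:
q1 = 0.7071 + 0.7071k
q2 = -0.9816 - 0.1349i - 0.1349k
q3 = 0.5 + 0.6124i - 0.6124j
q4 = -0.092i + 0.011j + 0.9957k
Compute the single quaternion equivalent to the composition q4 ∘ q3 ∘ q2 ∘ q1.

q2 · q1 = -0.5987 - 0.0954i + 0.0954j - 0.7895k
q3 · q2 · q1 = -0.1825 + 0.0691i + 0.8978j - 0.3947k
q4 · q3 · q2 · q1 = 0.3895 - 0.8815i + 0.0305j - 0.2651k
0.3895 - 0.8815i + 0.0305j - 0.2651k


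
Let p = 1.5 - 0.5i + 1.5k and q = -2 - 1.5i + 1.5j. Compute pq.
-3.75 - 3.5i - 3.75k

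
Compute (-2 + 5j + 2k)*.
-2 - 5j - 2k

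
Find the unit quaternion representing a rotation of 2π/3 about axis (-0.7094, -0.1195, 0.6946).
0.5 - 0.6144i - 0.1035j + 0.6015k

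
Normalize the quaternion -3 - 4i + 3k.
-0.5145 - 0.686i + 0.5145k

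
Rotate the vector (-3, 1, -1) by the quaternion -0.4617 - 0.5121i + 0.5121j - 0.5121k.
(-0.902, 1.103, -2.995)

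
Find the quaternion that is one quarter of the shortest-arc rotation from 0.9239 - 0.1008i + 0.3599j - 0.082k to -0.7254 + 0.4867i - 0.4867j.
0.8916 - 0.2027i + 0.4001j - 0.0625k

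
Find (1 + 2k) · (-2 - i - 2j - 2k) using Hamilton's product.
2 + 3i - 4j - 6k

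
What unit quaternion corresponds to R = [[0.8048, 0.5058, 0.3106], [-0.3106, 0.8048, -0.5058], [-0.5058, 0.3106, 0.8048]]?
0.9239 + 0.2209i + 0.2209j - 0.2209k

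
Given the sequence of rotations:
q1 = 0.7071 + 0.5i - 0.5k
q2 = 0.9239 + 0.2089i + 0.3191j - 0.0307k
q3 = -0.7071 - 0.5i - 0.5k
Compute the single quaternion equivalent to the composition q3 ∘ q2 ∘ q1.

q2 · q1 = 0.5335 + 0.4501i + 0.3147j - 0.6432k
q3 · q2 · q1 = -0.4738 - 0.4277i - 0.7692j + 0.0307k
-0.4738 - 0.4277i - 0.7692j + 0.0307k


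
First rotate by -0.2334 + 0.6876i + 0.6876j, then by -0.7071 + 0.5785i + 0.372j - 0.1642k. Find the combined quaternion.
-0.4885 - 0.5083i - 0.6859j + 0.1803k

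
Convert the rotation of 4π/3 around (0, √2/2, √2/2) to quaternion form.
-0.5 + 0.6124j + 0.6124k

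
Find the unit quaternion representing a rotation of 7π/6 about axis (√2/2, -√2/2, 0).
-0.2588 + 0.683i - 0.683j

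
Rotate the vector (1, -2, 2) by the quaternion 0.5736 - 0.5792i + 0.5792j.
(3, 0, -0.019)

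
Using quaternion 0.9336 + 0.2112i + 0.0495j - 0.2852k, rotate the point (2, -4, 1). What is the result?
(-0.577, -4.438, -0.984)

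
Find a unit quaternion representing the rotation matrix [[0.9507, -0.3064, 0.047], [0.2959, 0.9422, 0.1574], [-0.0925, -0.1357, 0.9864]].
0.9848 - 0.0744i + 0.0354j + 0.1529k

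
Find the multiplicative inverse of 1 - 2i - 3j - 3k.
0.0435 + 0.087i + 0.1304j + 0.1304k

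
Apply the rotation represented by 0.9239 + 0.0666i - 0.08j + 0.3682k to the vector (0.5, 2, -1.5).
(-0.876, 2.048, -1.241)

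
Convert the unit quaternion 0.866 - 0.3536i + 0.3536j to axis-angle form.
axis = (-√2/2, √2/2, 0), θ = π/3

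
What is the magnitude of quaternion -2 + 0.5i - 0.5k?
2.121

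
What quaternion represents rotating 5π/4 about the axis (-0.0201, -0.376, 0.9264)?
-0.3827 - 0.0186i - 0.3474j + 0.8559k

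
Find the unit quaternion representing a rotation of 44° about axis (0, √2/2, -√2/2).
0.9272 + 0.2649j - 0.2649k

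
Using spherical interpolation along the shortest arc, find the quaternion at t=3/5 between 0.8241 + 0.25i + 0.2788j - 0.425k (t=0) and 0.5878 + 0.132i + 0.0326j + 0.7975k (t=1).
0.8819 + 0.2328i + 0.1735j + 0.3715k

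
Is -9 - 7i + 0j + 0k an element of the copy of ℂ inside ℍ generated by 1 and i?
Yes. The quaternion -9 - 7i has j- and k-coefficients y = z = 0, so it lies in the complex subalgebra spanned by 1 and i.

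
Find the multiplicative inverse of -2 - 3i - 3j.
-0.0909 + 0.1364i + 0.1364j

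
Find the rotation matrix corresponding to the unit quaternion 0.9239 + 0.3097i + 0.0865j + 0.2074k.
[[0.899, -0.3297, 0.2883], [0.4368, 0.7221, -0.5364], [-0.0314, 0.6081, 0.7932]]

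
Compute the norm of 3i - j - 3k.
√19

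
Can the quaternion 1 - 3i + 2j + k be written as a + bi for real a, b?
No. The quaternion 1 - 3i + 2j + k has j-coefficient y = 2 and k-coefficient z = 1, not both zero, so it does not lie in the complex subalgebra spanned by 1 and i.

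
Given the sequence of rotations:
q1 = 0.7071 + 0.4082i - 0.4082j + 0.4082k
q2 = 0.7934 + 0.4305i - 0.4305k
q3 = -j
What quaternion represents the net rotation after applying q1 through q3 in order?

q2 · q1 = 0.561 + 0.4525i - 0.6753j - 0.1563k
q3 · q2 · q1 = -0.6753 + 0.1563i - 0.561j + 0.4525k
-0.6753 + 0.1563i - 0.561j + 0.4525k


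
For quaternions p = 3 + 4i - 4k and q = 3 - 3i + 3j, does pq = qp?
No: pq = 21 + 15i + 21j ≠ 21 - 9i - 3j - 24k = qp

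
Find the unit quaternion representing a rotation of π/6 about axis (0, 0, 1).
0.9659 + 0.2588k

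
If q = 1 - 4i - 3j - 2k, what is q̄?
1 + 4i + 3j + 2k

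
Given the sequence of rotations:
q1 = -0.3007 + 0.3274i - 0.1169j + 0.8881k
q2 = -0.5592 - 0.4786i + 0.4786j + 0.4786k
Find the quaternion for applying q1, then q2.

q2 · q1 = -0.0443 + 0.4418i + 0.5032j - 0.7413k
-0.0443 + 0.4418i + 0.5032j - 0.7413k


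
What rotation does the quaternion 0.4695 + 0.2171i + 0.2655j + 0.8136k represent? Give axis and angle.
axis = (0.2459, 0.3007, 0.9215), θ = 124°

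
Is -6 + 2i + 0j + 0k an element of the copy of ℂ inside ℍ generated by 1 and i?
Yes. The quaternion -6 + 2i has j- and k-coefficients y = z = 0, so it lies in the complex subalgebra spanned by 1 and i.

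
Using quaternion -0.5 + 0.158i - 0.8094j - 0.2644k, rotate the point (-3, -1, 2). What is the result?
(3.322, 0.336, 1.688)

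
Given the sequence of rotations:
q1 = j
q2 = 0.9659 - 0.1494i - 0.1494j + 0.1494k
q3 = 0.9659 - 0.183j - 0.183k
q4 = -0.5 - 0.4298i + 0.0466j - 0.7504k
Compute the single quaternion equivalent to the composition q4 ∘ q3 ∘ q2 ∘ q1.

q2 · q1 = 0.1494 - 0.1494i + 0.9659j - 0.1494k
q3 · q2 · q1 = 0.2937 + 0.0598i + 0.933j - 0.199k
q4 · q3 · q2 · q1 = -0.314 + 0.5347i - 0.5832j - 0.5247k
-0.314 + 0.5347i - 0.5832j - 0.5247k


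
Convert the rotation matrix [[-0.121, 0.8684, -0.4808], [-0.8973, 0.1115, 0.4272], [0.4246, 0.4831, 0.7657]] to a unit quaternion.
0.6626 + 0.0211i - 0.3416j - 0.6662k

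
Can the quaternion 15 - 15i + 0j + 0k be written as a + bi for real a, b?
Yes. The quaternion 15 - 15i has j- and k-coefficients y = z = 0, so it lies in the complex subalgebra spanned by 1 and i.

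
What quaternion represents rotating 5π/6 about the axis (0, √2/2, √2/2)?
0.2588 + 0.683j + 0.683k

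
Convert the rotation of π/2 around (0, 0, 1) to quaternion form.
0.7071 + 0.7071k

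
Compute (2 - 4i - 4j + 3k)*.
2 + 4i + 4j - 3k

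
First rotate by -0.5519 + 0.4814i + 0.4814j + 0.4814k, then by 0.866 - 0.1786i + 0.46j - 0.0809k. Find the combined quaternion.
-0.5745 + 0.7759i + 0.2101j + 0.1541k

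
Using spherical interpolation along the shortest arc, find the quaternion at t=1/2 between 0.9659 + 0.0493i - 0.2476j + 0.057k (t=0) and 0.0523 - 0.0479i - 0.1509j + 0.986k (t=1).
0.6738 + 0.0009i - 0.2637j + 0.6902k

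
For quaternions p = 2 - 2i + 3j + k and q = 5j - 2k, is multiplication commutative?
No: pq = -13 - 11i + 6j - 14k ≠ -13 + 11i + 14j + 6k = qp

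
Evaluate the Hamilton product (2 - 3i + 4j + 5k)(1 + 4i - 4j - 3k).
45 + 13i + 7j - 5k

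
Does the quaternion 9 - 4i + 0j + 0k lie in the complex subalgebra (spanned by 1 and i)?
Yes. The quaternion 9 - 4i has j- and k-coefficients y = z = 0, so it lies in the complex subalgebra spanned by 1 and i.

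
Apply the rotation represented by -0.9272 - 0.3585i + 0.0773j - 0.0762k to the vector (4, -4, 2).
(4.515, -3.935, -0.358)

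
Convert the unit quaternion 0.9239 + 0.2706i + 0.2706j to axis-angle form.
axis = (√2/2, √2/2, 0), θ = π/4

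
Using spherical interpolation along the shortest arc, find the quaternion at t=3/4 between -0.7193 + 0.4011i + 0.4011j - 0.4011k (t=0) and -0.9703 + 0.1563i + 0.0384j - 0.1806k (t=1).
-0.9336 + 0.2253i + 0.1348j - 0.2439k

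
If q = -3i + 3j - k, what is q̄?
3i - 3j + k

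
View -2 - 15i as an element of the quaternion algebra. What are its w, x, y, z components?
-2 - 15i + 0j + 0k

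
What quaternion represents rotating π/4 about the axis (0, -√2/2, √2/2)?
0.9239 - 0.2706j + 0.2706k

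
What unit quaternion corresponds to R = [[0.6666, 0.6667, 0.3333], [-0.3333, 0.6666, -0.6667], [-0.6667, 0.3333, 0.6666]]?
0.866 + 0.2887i + 0.2887j - 0.2887k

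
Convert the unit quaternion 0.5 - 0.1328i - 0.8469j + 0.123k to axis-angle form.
axis = (-0.1533, -0.9779, 0.142), θ = 2π/3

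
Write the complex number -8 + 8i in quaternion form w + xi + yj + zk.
-8 + 8i + 0j + 0k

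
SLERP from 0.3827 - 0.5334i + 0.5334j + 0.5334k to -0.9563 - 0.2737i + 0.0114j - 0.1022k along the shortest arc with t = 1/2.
0.8407 - 0.1631i + 0.3277j + 0.3991k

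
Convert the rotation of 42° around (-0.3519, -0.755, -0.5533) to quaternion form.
0.9336 - 0.1261i - 0.2706j - 0.1983k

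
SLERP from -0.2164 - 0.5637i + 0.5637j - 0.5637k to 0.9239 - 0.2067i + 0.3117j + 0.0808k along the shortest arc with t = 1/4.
0.1468 - 0.5904i + 0.6295j - 0.4834k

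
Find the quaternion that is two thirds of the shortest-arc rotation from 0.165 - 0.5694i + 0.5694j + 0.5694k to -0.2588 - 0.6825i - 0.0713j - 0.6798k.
0.2963 + 0.3014i + 0.332j + 0.8433k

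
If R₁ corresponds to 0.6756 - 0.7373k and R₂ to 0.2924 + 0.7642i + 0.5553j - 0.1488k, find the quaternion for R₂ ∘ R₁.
0.0878 + 0.1069i + 0.9386j - 0.3161k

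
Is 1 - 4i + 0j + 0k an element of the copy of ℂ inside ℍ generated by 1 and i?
Yes. The quaternion 1 - 4i has j- and k-coefficients y = z = 0, so it lies in the complex subalgebra spanned by 1 and i.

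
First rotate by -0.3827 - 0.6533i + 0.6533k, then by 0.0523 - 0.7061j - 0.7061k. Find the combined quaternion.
0.4413 - 0.4955i + 0.7315j - 0.1569k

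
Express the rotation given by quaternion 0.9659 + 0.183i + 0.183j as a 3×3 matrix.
[[0.933, 0.067, 0.3535], [0.067, 0.933, -0.3535], [-0.3535, 0.3535, 0.866]]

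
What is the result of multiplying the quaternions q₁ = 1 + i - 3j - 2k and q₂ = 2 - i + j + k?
8 - 4j - 5k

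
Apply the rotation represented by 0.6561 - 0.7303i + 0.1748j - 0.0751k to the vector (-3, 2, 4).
(-1.74, 4.634, -2.121)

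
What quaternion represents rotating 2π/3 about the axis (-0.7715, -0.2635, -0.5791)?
0.5 - 0.6681i - 0.2282j - 0.5015k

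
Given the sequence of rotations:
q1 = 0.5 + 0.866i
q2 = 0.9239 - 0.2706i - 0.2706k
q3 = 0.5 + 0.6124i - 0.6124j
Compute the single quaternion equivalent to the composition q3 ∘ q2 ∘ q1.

q2 · q1 = 0.6963 + 0.6648i - 0.2343j - 0.1353k
q3 · q2 · q1 = -0.2025 + 0.8417i - 0.4607j + 0.196k
-0.2025 + 0.8417i - 0.4607j + 0.196k


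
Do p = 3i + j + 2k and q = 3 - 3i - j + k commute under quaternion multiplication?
No: pq = 8 + 12i - 6j + 6k ≠ 8 + 6i + 12j + 6k = qp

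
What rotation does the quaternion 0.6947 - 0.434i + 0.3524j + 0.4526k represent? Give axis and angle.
axis = (-0.6034, 0.4899, 0.6292), θ = 92°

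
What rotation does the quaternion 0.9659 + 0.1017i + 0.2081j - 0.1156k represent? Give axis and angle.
axis = (0.3929, 0.8039, -0.4466), θ = π/6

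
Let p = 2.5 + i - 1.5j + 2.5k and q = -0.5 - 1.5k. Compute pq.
2.5 + 1.75i + 2.25j - 5k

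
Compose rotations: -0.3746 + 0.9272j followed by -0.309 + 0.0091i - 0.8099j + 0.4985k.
0.8667 - 0.4656i + 0.0169j - 0.1783k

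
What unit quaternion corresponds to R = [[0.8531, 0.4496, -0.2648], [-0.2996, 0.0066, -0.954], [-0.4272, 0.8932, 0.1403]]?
0.7071 + 0.6531i + 0.0574j - 0.2649k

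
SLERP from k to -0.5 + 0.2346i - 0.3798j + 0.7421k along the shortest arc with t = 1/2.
-0.2679 + 0.1257i - 0.2035j + 0.9333k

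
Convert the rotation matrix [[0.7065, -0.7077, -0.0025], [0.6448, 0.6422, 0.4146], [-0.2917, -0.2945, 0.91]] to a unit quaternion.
0.9026 - 0.1964i + 0.0801j + 0.3746k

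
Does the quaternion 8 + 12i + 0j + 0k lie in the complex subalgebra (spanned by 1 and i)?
Yes. The quaternion 8 + 12i has j- and k-coefficients y = z = 0, so it lies in the complex subalgebra spanned by 1 and i.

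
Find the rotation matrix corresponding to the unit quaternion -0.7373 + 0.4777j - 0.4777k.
[[0.0872, -0.7044, -0.7044], [0.7044, 0.5436, -0.4564], [0.7044, -0.4564, 0.5436]]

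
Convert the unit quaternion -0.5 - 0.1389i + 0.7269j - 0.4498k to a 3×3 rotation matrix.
[[-0.4614, -0.6517, -0.6019], [0.2479, 0.5568, -0.7928], [0.8519, -0.515, -0.0954]]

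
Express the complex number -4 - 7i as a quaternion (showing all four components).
-4 - 7i + 0j + 0k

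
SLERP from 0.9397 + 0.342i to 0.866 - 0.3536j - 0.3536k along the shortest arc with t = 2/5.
0.9537 + 0.214i - 0.1494j - 0.1494k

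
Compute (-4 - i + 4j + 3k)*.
-4 + i - 4j - 3k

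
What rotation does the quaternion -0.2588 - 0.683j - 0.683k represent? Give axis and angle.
axis = (0, -√2/2, -√2/2), θ = 7π/6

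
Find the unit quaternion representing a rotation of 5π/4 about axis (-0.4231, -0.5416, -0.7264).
-0.3827 - 0.3909i - 0.5004j - 0.6711k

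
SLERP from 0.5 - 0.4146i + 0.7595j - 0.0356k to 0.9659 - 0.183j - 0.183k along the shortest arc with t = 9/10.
0.9797 - 0.0536i - 0.0753j - 0.178k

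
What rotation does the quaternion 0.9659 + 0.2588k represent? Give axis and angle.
axis = (0, 0, 1), θ = π/6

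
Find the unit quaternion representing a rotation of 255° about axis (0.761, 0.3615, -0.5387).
-0.6088 + 0.6037i + 0.2868j - 0.4274k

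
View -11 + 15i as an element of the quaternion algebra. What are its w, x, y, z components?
-11 + 15i + 0j + 0k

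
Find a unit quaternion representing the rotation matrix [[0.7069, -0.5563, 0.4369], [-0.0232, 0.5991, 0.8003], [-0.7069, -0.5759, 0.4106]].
0.8241 - 0.4175i + 0.347j + 0.1617k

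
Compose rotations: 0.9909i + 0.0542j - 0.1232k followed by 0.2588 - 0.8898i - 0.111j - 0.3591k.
0.8435 + 0.2896i - 0.4514j + 0.0299k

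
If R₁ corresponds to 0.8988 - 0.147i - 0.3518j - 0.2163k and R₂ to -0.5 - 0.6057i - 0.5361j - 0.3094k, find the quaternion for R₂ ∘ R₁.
-0.794 - 0.4638i - 0.3915j - 0.0357k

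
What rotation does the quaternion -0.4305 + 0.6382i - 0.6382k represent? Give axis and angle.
axis = (√2/2, 0, -√2/2), θ = 231°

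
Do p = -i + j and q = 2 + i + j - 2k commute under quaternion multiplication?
No: pq = -4i - 2k ≠ 4j + 2k = qp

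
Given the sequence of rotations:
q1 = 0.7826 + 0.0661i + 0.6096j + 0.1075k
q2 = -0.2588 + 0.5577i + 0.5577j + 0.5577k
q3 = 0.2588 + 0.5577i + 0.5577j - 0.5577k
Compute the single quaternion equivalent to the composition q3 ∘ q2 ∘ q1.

q2 · q1 = -0.6393 + 0.1393i + 0.2556j + 0.7117k
q3 · q2 · q1 = 0.0112 + 0.219i - 0.765j + 0.6056k
0.0112 + 0.219i - 0.765j + 0.6056k


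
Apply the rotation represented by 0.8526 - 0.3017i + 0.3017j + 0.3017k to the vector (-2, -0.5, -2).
(-1.588, -2.376, 0.287)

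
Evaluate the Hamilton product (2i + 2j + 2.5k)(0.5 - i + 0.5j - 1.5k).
4.75 - 3.25i + 1.5j + 4.25k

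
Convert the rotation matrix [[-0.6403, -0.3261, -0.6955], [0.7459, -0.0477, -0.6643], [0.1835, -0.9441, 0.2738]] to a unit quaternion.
0.3827 - 0.1828i - 0.5742j + 0.7003k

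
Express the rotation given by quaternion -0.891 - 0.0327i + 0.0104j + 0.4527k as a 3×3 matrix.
[[0.5899, 0.806, -0.0481], [-0.8074, 0.588, -0.0489], [-0.0111, 0.0677, 0.9976]]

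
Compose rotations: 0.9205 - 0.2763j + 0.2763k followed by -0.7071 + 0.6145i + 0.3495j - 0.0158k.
-0.55 + 0.6578i + 0.3473j - 0.3797k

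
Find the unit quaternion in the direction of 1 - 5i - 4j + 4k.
0.1313 - 0.6565i - 0.5252j + 0.5252k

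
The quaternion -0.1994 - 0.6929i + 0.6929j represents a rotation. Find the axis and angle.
axis = (-√2/2, √2/2, 0), θ = 203°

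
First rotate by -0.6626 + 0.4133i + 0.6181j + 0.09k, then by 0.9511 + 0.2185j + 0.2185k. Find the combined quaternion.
-0.7849 + 0.2777i + 0.5334j - 0.1495k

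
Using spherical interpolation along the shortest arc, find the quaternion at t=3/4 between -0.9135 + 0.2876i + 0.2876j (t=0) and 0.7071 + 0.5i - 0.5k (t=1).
-0.8499 - 0.3222i + 0.0859j + 0.4081k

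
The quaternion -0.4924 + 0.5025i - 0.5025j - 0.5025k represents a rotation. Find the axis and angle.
axis = (√3/3, -√3/3, -√3/3), θ = 239°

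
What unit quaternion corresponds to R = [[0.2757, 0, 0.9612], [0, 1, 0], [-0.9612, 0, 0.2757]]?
0.7987 + 0.6018j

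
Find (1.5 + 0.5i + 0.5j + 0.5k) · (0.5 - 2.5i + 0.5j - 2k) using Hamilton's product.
2.75 - 4.75i + 0.75j - 1.25k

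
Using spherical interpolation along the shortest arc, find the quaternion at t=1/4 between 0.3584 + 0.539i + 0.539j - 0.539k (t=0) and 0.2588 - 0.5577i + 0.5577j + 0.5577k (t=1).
0.2241 + 0.6602i + 0.2795j - 0.6602k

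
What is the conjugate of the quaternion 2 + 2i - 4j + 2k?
2 - 2i + 4j - 2k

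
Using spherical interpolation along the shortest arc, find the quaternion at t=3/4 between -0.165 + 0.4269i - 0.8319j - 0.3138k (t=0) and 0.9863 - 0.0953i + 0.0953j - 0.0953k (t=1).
-0.9053 + 0.2246i - 0.3598j - 0.0226k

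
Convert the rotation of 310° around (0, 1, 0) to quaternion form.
-0.9063 + 0.4226j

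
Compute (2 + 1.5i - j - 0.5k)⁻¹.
0.2667 - 0.2i + 0.1333j + 0.0667k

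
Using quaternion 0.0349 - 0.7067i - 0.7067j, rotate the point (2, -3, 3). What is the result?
(-3.142, 2.142, -2.746)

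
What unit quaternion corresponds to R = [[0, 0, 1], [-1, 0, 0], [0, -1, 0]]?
-0.5 + 0.5i - 0.5j + 0.5k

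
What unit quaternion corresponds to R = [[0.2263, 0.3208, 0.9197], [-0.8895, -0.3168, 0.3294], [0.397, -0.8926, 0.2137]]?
0.5299 - 0.5765i + 0.2466j - 0.571k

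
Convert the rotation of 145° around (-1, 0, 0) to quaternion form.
0.3007 - 0.9537i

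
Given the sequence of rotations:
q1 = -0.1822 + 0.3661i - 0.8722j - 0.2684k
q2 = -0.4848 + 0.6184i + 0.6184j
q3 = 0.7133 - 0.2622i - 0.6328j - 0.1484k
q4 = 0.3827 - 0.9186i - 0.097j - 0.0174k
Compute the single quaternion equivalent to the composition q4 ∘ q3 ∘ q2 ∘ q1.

q2 · q1 = 0.4013 - 0.4561i + 0.4761j - 0.6356k
q3 · q2 · q1 = 0.3736 + 0.0423i - 0.0133j - 0.9264k
q4 · q3 · q2 · q1 = 0.1644 - 0.2374i - 0.8931j - 0.3447k
0.1644 - 0.2374i - 0.8931j - 0.3447k


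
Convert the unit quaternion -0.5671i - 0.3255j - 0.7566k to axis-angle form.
axis = (-0.5671, -0.3255, -0.7566), θ = π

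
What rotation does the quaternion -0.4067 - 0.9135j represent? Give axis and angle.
axis = (0, -1, 0), θ = 228°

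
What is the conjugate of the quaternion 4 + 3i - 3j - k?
4 - 3i + 3j + k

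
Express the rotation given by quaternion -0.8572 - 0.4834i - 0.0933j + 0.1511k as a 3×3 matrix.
[[0.9369, 0.3492, 0.0139], [-0.1688, 0.487, -0.8569], [-0.306, 0.8005, 0.5152]]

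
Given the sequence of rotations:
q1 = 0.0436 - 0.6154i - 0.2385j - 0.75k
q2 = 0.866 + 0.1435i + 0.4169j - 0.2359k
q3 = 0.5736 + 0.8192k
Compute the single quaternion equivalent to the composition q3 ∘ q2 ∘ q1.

q2 · q1 = 0.0486 - 0.8956i + 0.0644j - 0.4374k
q3 · q2 · q1 = 0.3862 - 0.5665i - 0.6967j - 0.2111k
0.3862 - 0.5665i - 0.6967j - 0.2111k


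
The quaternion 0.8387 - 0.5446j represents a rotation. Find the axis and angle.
axis = (0, -1, 0), θ = 66°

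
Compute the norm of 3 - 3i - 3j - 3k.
6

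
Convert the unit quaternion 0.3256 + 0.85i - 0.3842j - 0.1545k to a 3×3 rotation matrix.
[[0.657, -0.5525, -0.5128], [-0.7538, -0.4927, -0.4348], [-0.0125, 0.6722, -0.7402]]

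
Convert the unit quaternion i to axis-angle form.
axis = (1, 0, 0), θ = π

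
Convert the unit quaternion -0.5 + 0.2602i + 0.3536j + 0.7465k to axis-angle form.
axis = (0.3005, 0.4083, 0.862), θ = 4π/3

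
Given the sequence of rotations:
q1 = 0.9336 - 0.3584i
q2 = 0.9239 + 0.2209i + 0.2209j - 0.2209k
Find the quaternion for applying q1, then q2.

q2 · q1 = 0.9417 - 0.1249i + 0.2854j - 0.1271k
0.9417 - 0.1249i + 0.2854j - 0.1271k


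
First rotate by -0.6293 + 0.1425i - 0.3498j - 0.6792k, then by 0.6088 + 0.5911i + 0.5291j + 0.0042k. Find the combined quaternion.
-0.2794 - 0.6431i - 0.1438j - 0.6983k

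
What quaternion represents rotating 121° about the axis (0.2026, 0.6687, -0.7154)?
0.4924 + 0.1763i + 0.582j - 0.6227k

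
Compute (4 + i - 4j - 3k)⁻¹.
0.0952 - 0.0238i + 0.0952j + 0.0714k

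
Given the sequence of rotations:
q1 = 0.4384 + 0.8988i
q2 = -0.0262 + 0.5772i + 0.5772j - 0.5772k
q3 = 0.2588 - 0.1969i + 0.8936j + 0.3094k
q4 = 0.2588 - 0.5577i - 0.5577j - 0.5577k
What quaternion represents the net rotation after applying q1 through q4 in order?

q2 · q1 = -0.5303 + 0.2295i - 0.2657j - 0.7718k
q3 · q2 · q1 = 0.3842 - 0.4437i - 0.6236j - 0.5166k
q4 · q3 · q2 · q1 = -0.7839 - 0.3888i - 0.4163j - 0.2476k
-0.7839 - 0.3888i - 0.4163j - 0.2476k


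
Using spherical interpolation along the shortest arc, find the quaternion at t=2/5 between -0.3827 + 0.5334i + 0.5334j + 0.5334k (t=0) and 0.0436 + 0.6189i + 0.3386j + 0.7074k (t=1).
-0.2181 + 0.5862i + 0.4698j + 0.6229k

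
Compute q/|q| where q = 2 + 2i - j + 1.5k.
0.5963 + 0.5963i - 0.2981j + 0.4472k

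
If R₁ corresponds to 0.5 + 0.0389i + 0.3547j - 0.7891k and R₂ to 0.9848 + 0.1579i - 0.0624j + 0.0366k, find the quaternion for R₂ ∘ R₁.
0.5373 + 0.1535i + 0.4441j - 0.7004k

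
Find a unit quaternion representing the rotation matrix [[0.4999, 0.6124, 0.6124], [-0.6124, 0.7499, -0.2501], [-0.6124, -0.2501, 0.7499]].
0.866 + 0.3536j - 0.3536k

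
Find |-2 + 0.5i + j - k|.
2.5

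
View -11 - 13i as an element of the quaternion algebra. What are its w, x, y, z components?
-11 - 13i + 0j + 0k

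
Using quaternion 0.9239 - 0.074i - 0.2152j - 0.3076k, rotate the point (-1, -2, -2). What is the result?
(-1.214, -1.601, -2.227)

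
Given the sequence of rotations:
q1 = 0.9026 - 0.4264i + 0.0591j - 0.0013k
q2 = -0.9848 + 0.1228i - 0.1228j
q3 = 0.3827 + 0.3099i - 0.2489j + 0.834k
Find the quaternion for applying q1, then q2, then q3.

q2 · q1 = -0.8293 + 0.5309i - 0.1689j - 0.0438k
q3 · q2 · q1 = -0.4874 + 0.0979i + 0.5981j - 0.6286k
-0.4874 + 0.0979i + 0.5981j - 0.6286k


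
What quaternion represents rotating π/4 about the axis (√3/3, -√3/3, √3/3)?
0.9239 + 0.2209i - 0.2209j + 0.2209k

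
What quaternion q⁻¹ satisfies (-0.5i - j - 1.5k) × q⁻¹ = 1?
0.1429i + 0.2857j + 0.4286k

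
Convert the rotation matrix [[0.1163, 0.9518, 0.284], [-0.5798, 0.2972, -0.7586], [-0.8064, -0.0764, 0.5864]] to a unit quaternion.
0.7071 + 0.2412i + 0.3855j - 0.5415k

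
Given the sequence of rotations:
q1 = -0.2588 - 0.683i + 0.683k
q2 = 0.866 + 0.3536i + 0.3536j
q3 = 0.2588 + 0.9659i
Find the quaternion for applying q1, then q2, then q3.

q2 · q1 = 0.0174 - 0.4415i - 0.333j + 0.833k
q3 · q2 · q1 = 0.4309 - 0.0975i - 0.8908j - 0.1061k
0.4309 - 0.0975i - 0.8908j - 0.1061k


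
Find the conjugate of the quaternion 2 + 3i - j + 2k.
2 - 3i + j - 2k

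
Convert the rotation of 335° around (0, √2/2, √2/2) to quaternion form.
-0.9763 + 0.153j + 0.153k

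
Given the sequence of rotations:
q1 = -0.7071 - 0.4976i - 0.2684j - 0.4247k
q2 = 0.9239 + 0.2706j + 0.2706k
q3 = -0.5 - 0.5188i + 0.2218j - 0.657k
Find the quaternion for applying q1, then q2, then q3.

q2 · q1 = -0.4657 - 0.502i - 0.574j - 0.4491k
q3 · q2 · q1 = -0.1953 + 0.0159i + 0.2805j + 0.9396k
-0.1953 + 0.0159i + 0.2805j + 0.9396k


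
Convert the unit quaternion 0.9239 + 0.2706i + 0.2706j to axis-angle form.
axis = (√2/2, √2/2, 0), θ = π/4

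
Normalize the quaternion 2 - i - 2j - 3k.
0.4714 - 0.2357i - 0.4714j - 0.7071k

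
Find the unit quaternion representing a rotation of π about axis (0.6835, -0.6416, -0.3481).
0.6835i - 0.6416j - 0.3481k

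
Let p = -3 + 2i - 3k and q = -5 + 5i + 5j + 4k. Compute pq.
17 - 10i - 38j + 13k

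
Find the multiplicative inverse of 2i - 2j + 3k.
-0.1176i + 0.1176j - 0.1765k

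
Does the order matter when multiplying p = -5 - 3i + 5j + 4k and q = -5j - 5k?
Yes: pq = 45 - 5i + 10j + 40k ≠ 45 + 5i + 40j + 10k = qp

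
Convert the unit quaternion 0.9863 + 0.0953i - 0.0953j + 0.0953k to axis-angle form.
axis = (√3/3, -√3/3, √3/3), θ = 19°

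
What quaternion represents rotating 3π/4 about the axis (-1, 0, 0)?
0.3827 - 0.9239i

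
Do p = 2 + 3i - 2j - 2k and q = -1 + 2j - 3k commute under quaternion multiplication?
No: pq = -4 + 7i + 15j + 2k ≠ -4 - 13i - 3j - 10k = qp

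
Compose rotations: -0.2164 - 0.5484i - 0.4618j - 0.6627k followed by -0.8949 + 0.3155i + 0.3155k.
0.5758 + 0.5682i + 0.4493j + 0.3791k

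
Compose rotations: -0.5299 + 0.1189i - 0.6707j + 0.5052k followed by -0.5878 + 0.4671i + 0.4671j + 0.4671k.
0.3332 + 0.2319i - 0.0337j - 0.9133k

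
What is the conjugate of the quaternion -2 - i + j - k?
-2 + i - j + k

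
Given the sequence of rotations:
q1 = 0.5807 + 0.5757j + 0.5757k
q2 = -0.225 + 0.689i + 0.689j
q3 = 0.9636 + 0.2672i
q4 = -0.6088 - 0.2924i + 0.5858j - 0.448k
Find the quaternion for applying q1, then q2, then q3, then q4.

q2 · q1 = -0.5273 + 0.7968i - 0.1261j + 0.2671k
q3 · q2 · q1 = -0.721 + 0.6269i - 0.1929j + 0.2237k
q4 · q3 · q2 · q1 = 0.8355 - 0.1262i - 0.5204j - 0.124k
0.8355 - 0.1262i - 0.5204j - 0.124k


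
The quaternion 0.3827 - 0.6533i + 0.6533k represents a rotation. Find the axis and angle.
axis = (-√2/2, 0, √2/2), θ = 3π/4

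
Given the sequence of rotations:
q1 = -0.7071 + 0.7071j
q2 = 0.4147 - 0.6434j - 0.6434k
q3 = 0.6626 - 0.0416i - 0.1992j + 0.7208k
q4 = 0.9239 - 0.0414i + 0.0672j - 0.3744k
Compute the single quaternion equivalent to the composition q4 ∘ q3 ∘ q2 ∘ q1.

q2 · q1 = 0.1617 + 0.4549i + 0.7482j + 0.4549k
q3 · q2 · q1 = -0.0528 - 0.3352i + 0.8104j + 0.4775k
q4 · q3 · q2 · q1 = 0.0617 + 0.028i + 0.8904j + 0.4499k
0.0617 + 0.028i + 0.8904j + 0.4499k


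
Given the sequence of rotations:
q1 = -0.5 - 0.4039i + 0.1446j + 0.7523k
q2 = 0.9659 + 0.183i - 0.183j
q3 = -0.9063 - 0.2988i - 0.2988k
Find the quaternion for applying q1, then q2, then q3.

q2 · q1 = -0.3826 - 0.6193i + 0.0935j + 0.6792k
q3 · q2 · q1 = 0.3646 + 0.7035i + 0.3033j - 0.5292k
0.3646 + 0.7035i + 0.3033j - 0.5292k


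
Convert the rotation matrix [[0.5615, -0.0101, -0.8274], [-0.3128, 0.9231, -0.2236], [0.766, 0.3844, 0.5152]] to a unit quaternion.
0.866 + 0.1755i - 0.46j - 0.0874k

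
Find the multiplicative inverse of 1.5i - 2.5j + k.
-0.1579i + 0.2632j - 0.1053k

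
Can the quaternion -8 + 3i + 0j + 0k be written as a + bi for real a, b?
Yes. The quaternion -8 + 3i has j- and k-coefficients y = z = 0, so it lies in the complex subalgebra spanned by 1 and i.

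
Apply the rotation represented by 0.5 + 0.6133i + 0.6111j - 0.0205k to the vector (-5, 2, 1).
(0.865, -3.79, 3.859)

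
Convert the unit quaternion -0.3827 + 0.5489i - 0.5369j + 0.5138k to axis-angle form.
axis = (0.5941, -0.5811, 0.5561), θ = 5π/4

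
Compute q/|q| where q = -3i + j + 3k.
-0.6882i + 0.2294j + 0.6882k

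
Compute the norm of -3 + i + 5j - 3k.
√44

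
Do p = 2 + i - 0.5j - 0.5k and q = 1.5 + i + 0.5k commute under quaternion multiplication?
No: pq = 2.25 + 3.25i - 1.75j + 0.75k ≠ 2.25 + 3.75i + 0.25j - 0.25k = qp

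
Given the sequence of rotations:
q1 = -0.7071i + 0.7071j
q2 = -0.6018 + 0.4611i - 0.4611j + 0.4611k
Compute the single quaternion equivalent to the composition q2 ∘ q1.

q2 · q1 = 0.6521 + 0.0995i - 0.7516j
0.6521 + 0.0995i - 0.7516j
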